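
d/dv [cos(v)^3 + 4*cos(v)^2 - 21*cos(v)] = (-3*cos(v)^2 - 8*cos(v) + 21)*sin(v)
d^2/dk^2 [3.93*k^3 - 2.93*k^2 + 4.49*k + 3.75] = 23.58*k - 5.86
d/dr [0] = 0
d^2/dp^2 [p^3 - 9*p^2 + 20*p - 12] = 6*p - 18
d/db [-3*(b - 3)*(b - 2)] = 15 - 6*b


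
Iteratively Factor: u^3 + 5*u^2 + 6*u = (u + 3)*(u^2 + 2*u) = u*(u + 3)*(u + 2)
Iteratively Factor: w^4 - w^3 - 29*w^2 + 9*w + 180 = (w + 4)*(w^3 - 5*w^2 - 9*w + 45) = (w + 3)*(w + 4)*(w^2 - 8*w + 15) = (w - 5)*(w + 3)*(w + 4)*(w - 3)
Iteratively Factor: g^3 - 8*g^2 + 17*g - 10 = (g - 2)*(g^2 - 6*g + 5) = (g - 2)*(g - 1)*(g - 5)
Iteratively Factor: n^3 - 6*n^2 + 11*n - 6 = (n - 2)*(n^2 - 4*n + 3) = (n - 3)*(n - 2)*(n - 1)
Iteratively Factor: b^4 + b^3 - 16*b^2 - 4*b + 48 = (b - 3)*(b^3 + 4*b^2 - 4*b - 16) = (b - 3)*(b + 4)*(b^2 - 4) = (b - 3)*(b - 2)*(b + 4)*(b + 2)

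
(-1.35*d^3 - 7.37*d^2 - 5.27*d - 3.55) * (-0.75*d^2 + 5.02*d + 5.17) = 1.0125*d^5 - 1.2495*d^4 - 40.0244*d^3 - 61.8958*d^2 - 45.0669*d - 18.3535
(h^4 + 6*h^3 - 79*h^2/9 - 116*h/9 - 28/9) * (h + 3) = h^5 + 9*h^4 + 83*h^3/9 - 353*h^2/9 - 376*h/9 - 28/3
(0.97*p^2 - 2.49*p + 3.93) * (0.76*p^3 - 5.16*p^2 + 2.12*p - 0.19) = 0.7372*p^5 - 6.8976*p^4 + 17.8916*p^3 - 25.7419*p^2 + 8.8047*p - 0.7467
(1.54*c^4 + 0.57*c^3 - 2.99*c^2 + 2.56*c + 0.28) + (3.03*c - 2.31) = 1.54*c^4 + 0.57*c^3 - 2.99*c^2 + 5.59*c - 2.03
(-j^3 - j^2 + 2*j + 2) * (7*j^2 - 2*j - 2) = -7*j^5 - 5*j^4 + 18*j^3 + 12*j^2 - 8*j - 4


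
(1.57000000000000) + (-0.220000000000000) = 1.35000000000000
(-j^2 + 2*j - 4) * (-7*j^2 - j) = 7*j^4 - 13*j^3 + 26*j^2 + 4*j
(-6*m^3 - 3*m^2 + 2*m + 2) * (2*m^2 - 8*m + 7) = -12*m^5 + 42*m^4 - 14*m^3 - 33*m^2 - 2*m + 14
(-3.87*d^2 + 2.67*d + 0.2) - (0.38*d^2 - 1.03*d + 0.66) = -4.25*d^2 + 3.7*d - 0.46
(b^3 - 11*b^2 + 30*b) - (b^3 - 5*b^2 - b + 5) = -6*b^2 + 31*b - 5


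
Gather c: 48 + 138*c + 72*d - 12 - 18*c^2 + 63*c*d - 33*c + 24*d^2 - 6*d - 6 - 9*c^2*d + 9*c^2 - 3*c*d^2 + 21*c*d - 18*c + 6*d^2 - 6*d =c^2*(-9*d - 9) + c*(-3*d^2 + 84*d + 87) + 30*d^2 + 60*d + 30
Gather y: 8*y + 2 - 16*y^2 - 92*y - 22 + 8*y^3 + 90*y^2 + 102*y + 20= 8*y^3 + 74*y^2 + 18*y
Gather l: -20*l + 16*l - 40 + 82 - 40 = 2 - 4*l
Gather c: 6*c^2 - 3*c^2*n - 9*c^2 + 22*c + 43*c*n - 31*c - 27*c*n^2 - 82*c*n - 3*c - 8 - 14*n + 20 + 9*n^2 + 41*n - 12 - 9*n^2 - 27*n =c^2*(-3*n - 3) + c*(-27*n^2 - 39*n - 12)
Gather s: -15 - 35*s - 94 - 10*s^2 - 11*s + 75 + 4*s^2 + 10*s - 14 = -6*s^2 - 36*s - 48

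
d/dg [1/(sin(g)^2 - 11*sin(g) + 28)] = (11 - 2*sin(g))*cos(g)/(sin(g)^2 - 11*sin(g) + 28)^2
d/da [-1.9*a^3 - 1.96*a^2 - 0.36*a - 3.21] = -5.7*a^2 - 3.92*a - 0.36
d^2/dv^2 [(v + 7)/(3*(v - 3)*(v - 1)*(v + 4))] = 2*(3*v^5 + 42*v^4 + 13*v^3 - 345*v^2 - 252*v + 1339)/(3*(v^9 - 39*v^7 + 36*v^6 + 507*v^5 - 936*v^4 - 1765*v^3 + 6084*v^2 - 5616*v + 1728))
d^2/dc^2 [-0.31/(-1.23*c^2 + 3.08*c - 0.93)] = (-0.937998*c^2 + 2.348808*c + 0.31*(2.46*c - 3.08)*(4.92*c - 6.16) - 0.709218)/(1.23*c^2 - 3.08*c + 0.93)^3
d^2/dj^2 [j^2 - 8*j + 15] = 2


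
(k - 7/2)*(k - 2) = k^2 - 11*k/2 + 7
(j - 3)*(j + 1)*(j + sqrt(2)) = j^3 - 2*j^2 + sqrt(2)*j^2 - 3*j - 2*sqrt(2)*j - 3*sqrt(2)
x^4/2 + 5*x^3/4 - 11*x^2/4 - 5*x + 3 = (x/2 + 1)*(x - 2)*(x - 1/2)*(x + 3)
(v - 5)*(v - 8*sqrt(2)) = v^2 - 8*sqrt(2)*v - 5*v + 40*sqrt(2)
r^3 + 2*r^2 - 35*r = r*(r - 5)*(r + 7)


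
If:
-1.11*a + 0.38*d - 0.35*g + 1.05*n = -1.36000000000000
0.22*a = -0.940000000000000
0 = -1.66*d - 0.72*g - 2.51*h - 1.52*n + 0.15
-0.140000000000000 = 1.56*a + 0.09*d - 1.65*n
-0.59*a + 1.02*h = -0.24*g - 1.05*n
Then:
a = -4.27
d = 0.81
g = 6.58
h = 0.01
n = -3.91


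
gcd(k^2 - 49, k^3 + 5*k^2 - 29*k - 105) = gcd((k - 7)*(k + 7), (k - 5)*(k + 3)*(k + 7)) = k + 7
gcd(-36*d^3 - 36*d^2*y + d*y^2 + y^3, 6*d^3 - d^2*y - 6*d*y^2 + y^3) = -6*d^2 - 5*d*y + y^2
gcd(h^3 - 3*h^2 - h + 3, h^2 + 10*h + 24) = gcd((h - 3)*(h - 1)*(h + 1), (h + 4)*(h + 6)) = 1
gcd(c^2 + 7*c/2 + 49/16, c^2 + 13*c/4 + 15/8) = 1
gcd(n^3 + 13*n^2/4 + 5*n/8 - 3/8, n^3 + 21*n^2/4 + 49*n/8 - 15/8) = n^2 + 11*n/4 - 3/4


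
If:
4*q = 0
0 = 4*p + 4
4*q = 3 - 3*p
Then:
No Solution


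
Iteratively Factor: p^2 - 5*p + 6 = (p - 2)*(p - 3)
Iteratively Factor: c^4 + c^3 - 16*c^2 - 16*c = (c + 4)*(c^3 - 3*c^2 - 4*c) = (c + 1)*(c + 4)*(c^2 - 4*c) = (c - 4)*(c + 1)*(c + 4)*(c)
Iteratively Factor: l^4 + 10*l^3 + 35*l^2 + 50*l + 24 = (l + 3)*(l^3 + 7*l^2 + 14*l + 8) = (l + 3)*(l + 4)*(l^2 + 3*l + 2) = (l + 2)*(l + 3)*(l + 4)*(l + 1)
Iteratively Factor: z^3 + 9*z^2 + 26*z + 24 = (z + 2)*(z^2 + 7*z + 12) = (z + 2)*(z + 3)*(z + 4)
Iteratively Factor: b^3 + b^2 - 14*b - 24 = (b + 2)*(b^2 - b - 12) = (b - 4)*(b + 2)*(b + 3)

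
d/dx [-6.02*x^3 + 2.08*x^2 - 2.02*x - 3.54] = -18.06*x^2 + 4.16*x - 2.02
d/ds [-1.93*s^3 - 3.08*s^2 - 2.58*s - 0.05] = -5.79*s^2 - 6.16*s - 2.58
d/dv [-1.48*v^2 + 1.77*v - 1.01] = 1.77 - 2.96*v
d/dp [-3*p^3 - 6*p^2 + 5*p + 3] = -9*p^2 - 12*p + 5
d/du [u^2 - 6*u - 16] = 2*u - 6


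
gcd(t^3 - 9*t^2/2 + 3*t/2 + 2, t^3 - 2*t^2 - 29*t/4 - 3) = t^2 - 7*t/2 - 2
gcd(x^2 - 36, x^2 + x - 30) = x + 6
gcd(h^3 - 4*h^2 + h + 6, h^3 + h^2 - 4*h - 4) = h^2 - h - 2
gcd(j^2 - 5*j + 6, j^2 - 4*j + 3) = j - 3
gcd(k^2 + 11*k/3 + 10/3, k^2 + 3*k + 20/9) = k + 5/3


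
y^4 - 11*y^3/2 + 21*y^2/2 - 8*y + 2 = (y - 2)^2*(y - 1)*(y - 1/2)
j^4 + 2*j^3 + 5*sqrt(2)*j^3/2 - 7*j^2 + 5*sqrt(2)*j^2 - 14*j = j*(j + 2)*(j - sqrt(2))*(j + 7*sqrt(2)/2)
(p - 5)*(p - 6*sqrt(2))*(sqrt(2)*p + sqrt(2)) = sqrt(2)*p^3 - 12*p^2 - 4*sqrt(2)*p^2 - 5*sqrt(2)*p + 48*p + 60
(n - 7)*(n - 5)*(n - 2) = n^3 - 14*n^2 + 59*n - 70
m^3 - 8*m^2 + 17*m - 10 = (m - 5)*(m - 2)*(m - 1)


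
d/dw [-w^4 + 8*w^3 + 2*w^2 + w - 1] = -4*w^3 + 24*w^2 + 4*w + 1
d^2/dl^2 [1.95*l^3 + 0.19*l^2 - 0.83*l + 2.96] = 11.7*l + 0.38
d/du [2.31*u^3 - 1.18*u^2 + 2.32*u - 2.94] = 6.93*u^2 - 2.36*u + 2.32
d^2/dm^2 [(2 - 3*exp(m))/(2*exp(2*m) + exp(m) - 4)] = (-12*exp(4*m) + 38*exp(3*m) - 132*exp(2*m) + 54*exp(m) - 40)*exp(m)/(8*exp(6*m) + 12*exp(5*m) - 42*exp(4*m) - 47*exp(3*m) + 84*exp(2*m) + 48*exp(m) - 64)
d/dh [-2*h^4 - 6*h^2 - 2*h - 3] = -8*h^3 - 12*h - 2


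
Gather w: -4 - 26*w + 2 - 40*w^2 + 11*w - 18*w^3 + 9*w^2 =-18*w^3 - 31*w^2 - 15*w - 2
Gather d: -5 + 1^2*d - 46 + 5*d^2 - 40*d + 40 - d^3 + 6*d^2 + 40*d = -d^3 + 11*d^2 + d - 11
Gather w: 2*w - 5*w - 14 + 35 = 21 - 3*w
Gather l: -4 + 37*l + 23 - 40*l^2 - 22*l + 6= -40*l^2 + 15*l + 25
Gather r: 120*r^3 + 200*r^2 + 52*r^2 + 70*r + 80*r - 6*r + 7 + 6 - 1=120*r^3 + 252*r^2 + 144*r + 12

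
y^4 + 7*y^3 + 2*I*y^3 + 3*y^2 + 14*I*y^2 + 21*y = y*(y + 7)*(y - I)*(y + 3*I)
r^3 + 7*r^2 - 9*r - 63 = (r - 3)*(r + 3)*(r + 7)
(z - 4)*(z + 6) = z^2 + 2*z - 24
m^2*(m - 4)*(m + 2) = m^4 - 2*m^3 - 8*m^2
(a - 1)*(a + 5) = a^2 + 4*a - 5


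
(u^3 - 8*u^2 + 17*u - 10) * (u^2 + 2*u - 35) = u^5 - 6*u^4 - 34*u^3 + 304*u^2 - 615*u + 350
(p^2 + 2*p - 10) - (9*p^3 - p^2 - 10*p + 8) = -9*p^3 + 2*p^2 + 12*p - 18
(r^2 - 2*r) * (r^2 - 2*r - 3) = r^4 - 4*r^3 + r^2 + 6*r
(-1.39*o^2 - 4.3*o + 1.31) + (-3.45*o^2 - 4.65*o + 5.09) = -4.84*o^2 - 8.95*o + 6.4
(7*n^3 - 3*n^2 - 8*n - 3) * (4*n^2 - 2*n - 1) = 28*n^5 - 26*n^4 - 33*n^3 + 7*n^2 + 14*n + 3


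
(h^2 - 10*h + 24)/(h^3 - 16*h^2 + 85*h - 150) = (h - 4)/(h^2 - 10*h + 25)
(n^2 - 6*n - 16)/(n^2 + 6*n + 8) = (n - 8)/(n + 4)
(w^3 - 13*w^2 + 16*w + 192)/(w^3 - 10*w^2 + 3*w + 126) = (w^2 - 16*w + 64)/(w^2 - 13*w + 42)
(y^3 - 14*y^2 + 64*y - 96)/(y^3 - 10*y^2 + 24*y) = (y - 4)/y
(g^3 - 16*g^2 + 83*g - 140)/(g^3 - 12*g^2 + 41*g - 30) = (g^2 - 11*g + 28)/(g^2 - 7*g + 6)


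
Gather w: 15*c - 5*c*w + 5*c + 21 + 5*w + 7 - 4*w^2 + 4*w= 20*c - 4*w^2 + w*(9 - 5*c) + 28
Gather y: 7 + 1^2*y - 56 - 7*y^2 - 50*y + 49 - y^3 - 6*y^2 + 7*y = -y^3 - 13*y^2 - 42*y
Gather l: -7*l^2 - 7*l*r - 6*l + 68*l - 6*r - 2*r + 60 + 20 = -7*l^2 + l*(62 - 7*r) - 8*r + 80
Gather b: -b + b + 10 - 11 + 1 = 0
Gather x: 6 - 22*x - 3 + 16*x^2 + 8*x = 16*x^2 - 14*x + 3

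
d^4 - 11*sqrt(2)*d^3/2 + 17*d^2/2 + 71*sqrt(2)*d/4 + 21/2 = (d - 7*sqrt(2)/2)*(d - 3*sqrt(2))*(sqrt(2)*d/2 + 1/2)*(sqrt(2)*d + 1)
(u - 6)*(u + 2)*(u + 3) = u^3 - u^2 - 24*u - 36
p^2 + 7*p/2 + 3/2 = (p + 1/2)*(p + 3)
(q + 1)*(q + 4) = q^2 + 5*q + 4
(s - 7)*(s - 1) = s^2 - 8*s + 7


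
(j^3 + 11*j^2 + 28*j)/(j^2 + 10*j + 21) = j*(j + 4)/(j + 3)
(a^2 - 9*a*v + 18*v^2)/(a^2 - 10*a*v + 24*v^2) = (-a + 3*v)/(-a + 4*v)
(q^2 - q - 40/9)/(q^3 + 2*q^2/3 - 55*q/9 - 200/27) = 3/(3*q + 5)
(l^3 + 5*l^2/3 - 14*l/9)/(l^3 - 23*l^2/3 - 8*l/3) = (-9*l^2 - 15*l + 14)/(3*(-3*l^2 + 23*l + 8))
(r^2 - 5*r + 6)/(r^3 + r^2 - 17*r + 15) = (r - 2)/(r^2 + 4*r - 5)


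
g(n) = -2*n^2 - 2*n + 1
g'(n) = -4*n - 2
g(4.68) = -52.16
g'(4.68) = -20.72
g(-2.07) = -3.43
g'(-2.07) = 6.28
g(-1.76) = -1.68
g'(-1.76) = 5.04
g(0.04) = 0.92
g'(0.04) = -2.16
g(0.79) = -1.83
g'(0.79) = -5.16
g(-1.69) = -1.33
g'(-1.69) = 4.76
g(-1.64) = -1.10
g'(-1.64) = 4.56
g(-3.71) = -19.11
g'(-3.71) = 12.84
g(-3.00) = -11.00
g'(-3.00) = 10.00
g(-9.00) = -143.00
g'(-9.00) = 34.00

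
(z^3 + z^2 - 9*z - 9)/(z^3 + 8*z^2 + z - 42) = (z^2 - 2*z - 3)/(z^2 + 5*z - 14)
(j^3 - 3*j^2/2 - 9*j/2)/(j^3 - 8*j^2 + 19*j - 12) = j*(2*j + 3)/(2*(j^2 - 5*j + 4))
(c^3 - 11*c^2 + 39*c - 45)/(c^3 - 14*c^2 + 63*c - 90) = (c - 3)/(c - 6)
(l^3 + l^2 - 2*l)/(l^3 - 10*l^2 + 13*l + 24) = l*(l^2 + l - 2)/(l^3 - 10*l^2 + 13*l + 24)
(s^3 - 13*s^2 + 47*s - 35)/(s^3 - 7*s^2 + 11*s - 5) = (s - 7)/(s - 1)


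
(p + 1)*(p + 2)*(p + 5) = p^3 + 8*p^2 + 17*p + 10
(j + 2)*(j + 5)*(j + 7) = j^3 + 14*j^2 + 59*j + 70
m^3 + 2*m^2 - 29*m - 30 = (m - 5)*(m + 1)*(m + 6)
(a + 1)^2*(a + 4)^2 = a^4 + 10*a^3 + 33*a^2 + 40*a + 16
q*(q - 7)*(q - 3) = q^3 - 10*q^2 + 21*q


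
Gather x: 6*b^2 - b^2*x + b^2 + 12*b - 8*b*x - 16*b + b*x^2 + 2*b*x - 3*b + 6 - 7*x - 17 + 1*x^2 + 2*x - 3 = 7*b^2 - 7*b + x^2*(b + 1) + x*(-b^2 - 6*b - 5) - 14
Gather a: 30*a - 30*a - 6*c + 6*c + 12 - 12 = 0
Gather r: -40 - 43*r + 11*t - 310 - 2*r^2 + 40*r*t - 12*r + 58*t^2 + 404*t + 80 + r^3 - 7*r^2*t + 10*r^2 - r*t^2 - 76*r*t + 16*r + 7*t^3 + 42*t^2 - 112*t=r^3 + r^2*(8 - 7*t) + r*(-t^2 - 36*t - 39) + 7*t^3 + 100*t^2 + 303*t - 270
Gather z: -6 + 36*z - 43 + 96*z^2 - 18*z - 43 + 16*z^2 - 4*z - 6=112*z^2 + 14*z - 98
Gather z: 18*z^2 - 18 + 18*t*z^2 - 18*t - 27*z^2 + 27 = -18*t + z^2*(18*t - 9) + 9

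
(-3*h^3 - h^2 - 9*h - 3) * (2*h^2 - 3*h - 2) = -6*h^5 + 7*h^4 - 9*h^3 + 23*h^2 + 27*h + 6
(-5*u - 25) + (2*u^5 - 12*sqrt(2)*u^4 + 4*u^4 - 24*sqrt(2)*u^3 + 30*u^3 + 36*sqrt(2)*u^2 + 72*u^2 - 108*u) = 2*u^5 - 12*sqrt(2)*u^4 + 4*u^4 - 24*sqrt(2)*u^3 + 30*u^3 + 36*sqrt(2)*u^2 + 72*u^2 - 113*u - 25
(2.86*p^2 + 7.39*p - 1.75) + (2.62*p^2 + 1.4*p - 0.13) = 5.48*p^2 + 8.79*p - 1.88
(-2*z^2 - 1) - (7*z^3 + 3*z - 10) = -7*z^3 - 2*z^2 - 3*z + 9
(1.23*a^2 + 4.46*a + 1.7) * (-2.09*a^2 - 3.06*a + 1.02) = -2.5707*a^4 - 13.0852*a^3 - 15.946*a^2 - 0.6528*a + 1.734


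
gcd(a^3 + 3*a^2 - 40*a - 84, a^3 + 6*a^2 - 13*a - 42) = a^2 + 9*a + 14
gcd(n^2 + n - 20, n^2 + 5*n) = n + 5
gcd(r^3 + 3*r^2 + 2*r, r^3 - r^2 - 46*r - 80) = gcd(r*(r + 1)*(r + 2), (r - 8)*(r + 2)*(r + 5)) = r + 2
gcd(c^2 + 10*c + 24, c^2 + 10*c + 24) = c^2 + 10*c + 24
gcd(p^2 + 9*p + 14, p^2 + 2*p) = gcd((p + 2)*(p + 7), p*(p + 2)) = p + 2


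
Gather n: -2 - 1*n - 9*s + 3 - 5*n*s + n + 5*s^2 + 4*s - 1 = -5*n*s + 5*s^2 - 5*s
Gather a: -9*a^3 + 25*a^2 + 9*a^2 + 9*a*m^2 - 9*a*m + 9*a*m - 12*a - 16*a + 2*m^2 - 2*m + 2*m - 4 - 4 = -9*a^3 + 34*a^2 + a*(9*m^2 - 28) + 2*m^2 - 8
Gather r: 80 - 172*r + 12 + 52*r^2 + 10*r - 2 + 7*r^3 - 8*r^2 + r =7*r^3 + 44*r^2 - 161*r + 90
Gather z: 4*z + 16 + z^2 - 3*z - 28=z^2 + z - 12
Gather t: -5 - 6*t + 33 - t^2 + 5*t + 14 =-t^2 - t + 42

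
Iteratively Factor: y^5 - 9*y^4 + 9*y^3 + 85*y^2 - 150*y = (y - 5)*(y^4 - 4*y^3 - 11*y^2 + 30*y) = (y - 5)*(y + 3)*(y^3 - 7*y^2 + 10*y) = y*(y - 5)*(y + 3)*(y^2 - 7*y + 10) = y*(y - 5)*(y - 2)*(y + 3)*(y - 5)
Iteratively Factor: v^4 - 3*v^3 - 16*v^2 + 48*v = (v + 4)*(v^3 - 7*v^2 + 12*v) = (v - 4)*(v + 4)*(v^2 - 3*v) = v*(v - 4)*(v + 4)*(v - 3)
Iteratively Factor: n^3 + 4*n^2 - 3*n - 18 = (n + 3)*(n^2 + n - 6) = (n + 3)^2*(n - 2)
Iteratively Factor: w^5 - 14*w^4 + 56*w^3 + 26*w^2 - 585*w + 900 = (w - 4)*(w^4 - 10*w^3 + 16*w^2 + 90*w - 225) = (w - 5)*(w - 4)*(w^3 - 5*w^2 - 9*w + 45) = (w - 5)*(w - 4)*(w + 3)*(w^2 - 8*w + 15) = (w - 5)^2*(w - 4)*(w + 3)*(w - 3)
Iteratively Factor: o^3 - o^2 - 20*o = (o)*(o^2 - o - 20) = o*(o + 4)*(o - 5)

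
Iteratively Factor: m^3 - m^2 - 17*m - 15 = (m + 1)*(m^2 - 2*m - 15) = (m - 5)*(m + 1)*(m + 3)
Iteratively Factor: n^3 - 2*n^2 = (n - 2)*(n^2) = n*(n - 2)*(n)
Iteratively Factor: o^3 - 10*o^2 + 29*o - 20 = (o - 4)*(o^2 - 6*o + 5) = (o - 4)*(o - 1)*(o - 5)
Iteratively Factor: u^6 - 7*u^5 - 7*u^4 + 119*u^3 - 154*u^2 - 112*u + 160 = (u - 2)*(u^5 - 5*u^4 - 17*u^3 + 85*u^2 + 16*u - 80) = (u - 2)*(u + 4)*(u^4 - 9*u^3 + 19*u^2 + 9*u - 20) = (u - 2)*(u + 1)*(u + 4)*(u^3 - 10*u^2 + 29*u - 20) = (u - 5)*(u - 2)*(u + 1)*(u + 4)*(u^2 - 5*u + 4) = (u - 5)*(u - 4)*(u - 2)*(u + 1)*(u + 4)*(u - 1)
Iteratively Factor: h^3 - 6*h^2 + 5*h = (h - 5)*(h^2 - h) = h*(h - 5)*(h - 1)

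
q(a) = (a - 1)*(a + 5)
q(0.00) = -5.00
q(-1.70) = -8.91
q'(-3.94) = -3.88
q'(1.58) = 7.16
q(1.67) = 4.47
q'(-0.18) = 3.64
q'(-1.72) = 0.56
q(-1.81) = -8.96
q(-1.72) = -8.92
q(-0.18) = -5.69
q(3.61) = 22.47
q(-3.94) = -5.24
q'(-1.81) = 0.38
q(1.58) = 3.82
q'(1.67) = 7.34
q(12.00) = 187.00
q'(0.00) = 4.00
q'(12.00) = 28.00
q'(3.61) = 11.22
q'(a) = 2*a + 4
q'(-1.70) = 0.60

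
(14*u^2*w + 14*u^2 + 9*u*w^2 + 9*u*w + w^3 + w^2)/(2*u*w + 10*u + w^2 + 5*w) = (7*u*w + 7*u + w^2 + w)/(w + 5)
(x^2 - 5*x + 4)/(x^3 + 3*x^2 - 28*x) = (x - 1)/(x*(x + 7))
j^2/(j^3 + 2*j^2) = 1/(j + 2)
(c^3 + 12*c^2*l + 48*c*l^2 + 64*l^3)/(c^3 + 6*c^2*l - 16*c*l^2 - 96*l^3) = (c^2 + 8*c*l + 16*l^2)/(c^2 + 2*c*l - 24*l^2)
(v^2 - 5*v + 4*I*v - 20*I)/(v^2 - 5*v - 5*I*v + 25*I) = (v + 4*I)/(v - 5*I)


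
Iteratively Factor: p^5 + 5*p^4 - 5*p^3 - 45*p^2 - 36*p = (p + 1)*(p^4 + 4*p^3 - 9*p^2 - 36*p) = (p - 3)*(p + 1)*(p^3 + 7*p^2 + 12*p) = p*(p - 3)*(p + 1)*(p^2 + 7*p + 12) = p*(p - 3)*(p + 1)*(p + 4)*(p + 3)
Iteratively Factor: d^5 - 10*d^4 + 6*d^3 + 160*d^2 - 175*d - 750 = (d - 5)*(d^4 - 5*d^3 - 19*d^2 + 65*d + 150) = (d - 5)*(d + 3)*(d^3 - 8*d^2 + 5*d + 50) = (d - 5)^2*(d + 3)*(d^2 - 3*d - 10) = (d - 5)^3*(d + 3)*(d + 2)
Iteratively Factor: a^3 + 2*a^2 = (a)*(a^2 + 2*a) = a^2*(a + 2)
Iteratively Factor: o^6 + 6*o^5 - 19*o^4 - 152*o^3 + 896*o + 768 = (o - 3)*(o^5 + 9*o^4 + 8*o^3 - 128*o^2 - 384*o - 256) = (o - 3)*(o + 4)*(o^4 + 5*o^3 - 12*o^2 - 80*o - 64) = (o - 3)*(o + 4)^2*(o^3 + o^2 - 16*o - 16) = (o - 4)*(o - 3)*(o + 4)^2*(o^2 + 5*o + 4) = (o - 4)*(o - 3)*(o + 4)^3*(o + 1)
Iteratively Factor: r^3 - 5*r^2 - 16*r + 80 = (r - 4)*(r^2 - r - 20) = (r - 4)*(r + 4)*(r - 5)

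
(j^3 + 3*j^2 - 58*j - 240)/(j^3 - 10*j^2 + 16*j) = (j^2 + 11*j + 30)/(j*(j - 2))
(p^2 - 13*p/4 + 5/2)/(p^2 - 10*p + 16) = (p - 5/4)/(p - 8)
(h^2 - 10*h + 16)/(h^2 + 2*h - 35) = (h^2 - 10*h + 16)/(h^2 + 2*h - 35)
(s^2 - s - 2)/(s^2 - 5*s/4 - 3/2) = 4*(s + 1)/(4*s + 3)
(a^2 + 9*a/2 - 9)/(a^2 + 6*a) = (a - 3/2)/a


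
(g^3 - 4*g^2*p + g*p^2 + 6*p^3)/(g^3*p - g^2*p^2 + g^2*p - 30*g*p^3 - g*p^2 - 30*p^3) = (-g^3 + 4*g^2*p - g*p^2 - 6*p^3)/(p*(-g^3 + g^2*p - g^2 + 30*g*p^2 + g*p + 30*p^2))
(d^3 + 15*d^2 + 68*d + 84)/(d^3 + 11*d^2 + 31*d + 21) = (d^2 + 8*d + 12)/(d^2 + 4*d + 3)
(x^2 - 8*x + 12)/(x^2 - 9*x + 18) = (x - 2)/(x - 3)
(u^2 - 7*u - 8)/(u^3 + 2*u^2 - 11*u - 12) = (u - 8)/(u^2 + u - 12)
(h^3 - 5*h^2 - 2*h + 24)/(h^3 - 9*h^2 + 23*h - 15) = (h^2 - 2*h - 8)/(h^2 - 6*h + 5)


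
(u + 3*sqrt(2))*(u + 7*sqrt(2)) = u^2 + 10*sqrt(2)*u + 42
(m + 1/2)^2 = m^2 + m + 1/4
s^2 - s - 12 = (s - 4)*(s + 3)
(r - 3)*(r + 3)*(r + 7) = r^3 + 7*r^2 - 9*r - 63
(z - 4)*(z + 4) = z^2 - 16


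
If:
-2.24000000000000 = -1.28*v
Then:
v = 1.75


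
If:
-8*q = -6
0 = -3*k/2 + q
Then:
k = 1/2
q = 3/4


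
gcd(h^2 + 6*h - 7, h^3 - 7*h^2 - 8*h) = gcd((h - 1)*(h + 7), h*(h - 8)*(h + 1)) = 1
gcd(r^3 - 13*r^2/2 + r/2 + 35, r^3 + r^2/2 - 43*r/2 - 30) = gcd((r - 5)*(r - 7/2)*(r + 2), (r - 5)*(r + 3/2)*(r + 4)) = r - 5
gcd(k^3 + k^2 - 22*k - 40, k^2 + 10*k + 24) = k + 4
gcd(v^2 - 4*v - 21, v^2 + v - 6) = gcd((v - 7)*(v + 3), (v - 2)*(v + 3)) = v + 3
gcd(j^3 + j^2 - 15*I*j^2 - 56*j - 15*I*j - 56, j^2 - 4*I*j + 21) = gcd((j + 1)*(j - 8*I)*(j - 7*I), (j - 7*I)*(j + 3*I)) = j - 7*I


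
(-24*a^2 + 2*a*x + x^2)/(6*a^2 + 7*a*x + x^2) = (-4*a + x)/(a + x)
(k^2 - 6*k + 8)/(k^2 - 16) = (k - 2)/(k + 4)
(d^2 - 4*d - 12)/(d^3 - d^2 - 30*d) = (d + 2)/(d*(d + 5))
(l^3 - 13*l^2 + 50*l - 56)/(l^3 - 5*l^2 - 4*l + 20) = (l^2 - 11*l + 28)/(l^2 - 3*l - 10)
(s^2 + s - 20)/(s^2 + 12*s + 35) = (s - 4)/(s + 7)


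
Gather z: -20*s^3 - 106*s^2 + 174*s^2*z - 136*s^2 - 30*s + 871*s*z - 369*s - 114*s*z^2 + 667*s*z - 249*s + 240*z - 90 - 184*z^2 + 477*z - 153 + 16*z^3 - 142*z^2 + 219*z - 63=-20*s^3 - 242*s^2 - 648*s + 16*z^3 + z^2*(-114*s - 326) + z*(174*s^2 + 1538*s + 936) - 306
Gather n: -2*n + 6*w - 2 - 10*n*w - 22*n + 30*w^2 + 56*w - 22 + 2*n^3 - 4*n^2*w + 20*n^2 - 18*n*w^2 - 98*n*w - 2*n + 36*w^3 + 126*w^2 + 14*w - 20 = 2*n^3 + n^2*(20 - 4*w) + n*(-18*w^2 - 108*w - 26) + 36*w^3 + 156*w^2 + 76*w - 44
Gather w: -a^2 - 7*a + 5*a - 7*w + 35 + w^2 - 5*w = -a^2 - 2*a + w^2 - 12*w + 35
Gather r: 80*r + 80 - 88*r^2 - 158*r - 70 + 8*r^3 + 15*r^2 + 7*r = 8*r^3 - 73*r^2 - 71*r + 10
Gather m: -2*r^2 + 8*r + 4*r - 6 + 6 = -2*r^2 + 12*r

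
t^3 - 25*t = t*(t - 5)*(t + 5)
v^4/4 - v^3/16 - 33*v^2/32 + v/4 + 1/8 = (v/4 + 1/2)*(v - 2)*(v - 1/2)*(v + 1/4)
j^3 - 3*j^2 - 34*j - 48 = (j - 8)*(j + 2)*(j + 3)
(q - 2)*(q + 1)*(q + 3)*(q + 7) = q^4 + 9*q^3 + 9*q^2 - 41*q - 42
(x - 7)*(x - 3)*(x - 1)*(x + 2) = x^4 - 9*x^3 + 9*x^2 + 41*x - 42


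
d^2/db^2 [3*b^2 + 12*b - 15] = 6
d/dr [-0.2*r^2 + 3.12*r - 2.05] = 3.12 - 0.4*r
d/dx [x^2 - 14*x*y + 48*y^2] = 2*x - 14*y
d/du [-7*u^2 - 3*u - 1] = -14*u - 3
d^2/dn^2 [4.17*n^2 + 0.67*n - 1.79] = 8.34000000000000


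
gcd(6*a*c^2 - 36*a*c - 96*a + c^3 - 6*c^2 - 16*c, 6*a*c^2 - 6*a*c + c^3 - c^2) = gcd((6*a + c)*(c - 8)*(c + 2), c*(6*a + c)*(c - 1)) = 6*a + c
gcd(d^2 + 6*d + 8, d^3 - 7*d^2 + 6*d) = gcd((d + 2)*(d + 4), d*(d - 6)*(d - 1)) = 1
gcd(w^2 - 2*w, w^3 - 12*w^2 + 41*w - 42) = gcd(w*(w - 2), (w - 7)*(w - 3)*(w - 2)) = w - 2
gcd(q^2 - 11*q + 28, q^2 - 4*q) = q - 4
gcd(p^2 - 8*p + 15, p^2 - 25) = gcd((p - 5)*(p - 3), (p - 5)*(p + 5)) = p - 5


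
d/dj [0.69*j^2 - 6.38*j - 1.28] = 1.38*j - 6.38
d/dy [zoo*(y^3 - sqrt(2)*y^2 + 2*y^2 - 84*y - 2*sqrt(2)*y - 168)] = nan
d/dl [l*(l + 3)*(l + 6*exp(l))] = 6*l^2*exp(l) + 3*l^2 + 30*l*exp(l) + 6*l + 18*exp(l)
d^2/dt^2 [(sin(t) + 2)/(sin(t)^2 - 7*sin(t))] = (-sin(t)^2 - 15*sin(t) + 44 - 86/sin(t) - 84/sin(t)^2 + 196/sin(t)^3)/(sin(t) - 7)^3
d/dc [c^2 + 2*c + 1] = 2*c + 2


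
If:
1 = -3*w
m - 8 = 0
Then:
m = 8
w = -1/3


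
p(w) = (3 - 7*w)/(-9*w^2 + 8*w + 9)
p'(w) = (3 - 7*w)*(18*w - 8)/(-9*w^2 + 8*w + 9)^2 - 7/(-9*w^2 + 8*w + 9)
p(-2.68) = -0.28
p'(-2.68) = -0.12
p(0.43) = -0.00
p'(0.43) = -0.65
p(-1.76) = -0.46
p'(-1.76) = -0.35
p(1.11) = -0.70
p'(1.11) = -2.27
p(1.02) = -0.53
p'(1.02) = -1.60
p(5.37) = 0.17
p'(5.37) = -0.04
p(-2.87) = -0.26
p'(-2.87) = -0.10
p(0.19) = 0.16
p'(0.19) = -0.76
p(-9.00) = -0.08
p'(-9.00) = -0.00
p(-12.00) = -0.06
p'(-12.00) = -0.00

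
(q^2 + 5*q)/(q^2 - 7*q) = (q + 5)/(q - 7)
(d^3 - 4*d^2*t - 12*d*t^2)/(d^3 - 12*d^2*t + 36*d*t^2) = (-d - 2*t)/(-d + 6*t)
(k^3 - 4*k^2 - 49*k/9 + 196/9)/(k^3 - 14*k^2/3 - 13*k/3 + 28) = (k - 7/3)/(k - 3)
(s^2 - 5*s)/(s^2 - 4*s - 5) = s/(s + 1)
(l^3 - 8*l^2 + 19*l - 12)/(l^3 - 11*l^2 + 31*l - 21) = (l - 4)/(l - 7)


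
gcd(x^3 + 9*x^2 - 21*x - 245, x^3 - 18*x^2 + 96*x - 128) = 1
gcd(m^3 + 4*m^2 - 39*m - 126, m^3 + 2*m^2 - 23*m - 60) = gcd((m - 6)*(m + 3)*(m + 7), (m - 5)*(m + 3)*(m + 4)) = m + 3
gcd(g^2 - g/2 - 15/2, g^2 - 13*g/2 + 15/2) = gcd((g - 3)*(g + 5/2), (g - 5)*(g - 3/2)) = 1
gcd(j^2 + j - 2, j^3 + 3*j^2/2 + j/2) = 1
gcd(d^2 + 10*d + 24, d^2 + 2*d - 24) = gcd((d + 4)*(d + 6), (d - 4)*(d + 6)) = d + 6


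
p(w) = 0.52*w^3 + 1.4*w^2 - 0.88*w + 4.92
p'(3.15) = 23.42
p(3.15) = 32.29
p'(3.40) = 26.67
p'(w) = 1.56*w^2 + 2.8*w - 0.88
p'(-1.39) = -1.76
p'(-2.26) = 0.76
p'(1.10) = 4.09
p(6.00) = 162.36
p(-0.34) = 5.36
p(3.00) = 28.92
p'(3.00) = 21.56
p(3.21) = 33.72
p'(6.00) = 72.08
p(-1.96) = 8.11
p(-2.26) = 8.06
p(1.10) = 6.34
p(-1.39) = 7.45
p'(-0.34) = -1.65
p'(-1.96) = -0.38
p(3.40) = 38.55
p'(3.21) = 24.18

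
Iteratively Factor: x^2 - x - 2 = (x - 2)*(x + 1)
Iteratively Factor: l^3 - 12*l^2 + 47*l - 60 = (l - 3)*(l^2 - 9*l + 20) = (l - 5)*(l - 3)*(l - 4)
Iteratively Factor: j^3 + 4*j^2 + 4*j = (j + 2)*(j^2 + 2*j) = (j + 2)^2*(j)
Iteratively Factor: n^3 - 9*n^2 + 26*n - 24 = (n - 3)*(n^2 - 6*n + 8) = (n - 4)*(n - 3)*(n - 2)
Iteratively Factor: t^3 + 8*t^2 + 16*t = (t + 4)*(t^2 + 4*t) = t*(t + 4)*(t + 4)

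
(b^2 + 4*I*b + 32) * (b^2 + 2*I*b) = b^4 + 6*I*b^3 + 24*b^2 + 64*I*b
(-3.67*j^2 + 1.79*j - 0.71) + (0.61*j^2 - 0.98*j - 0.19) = -3.06*j^2 + 0.81*j - 0.9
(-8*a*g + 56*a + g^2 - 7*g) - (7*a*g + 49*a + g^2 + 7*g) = -15*a*g + 7*a - 14*g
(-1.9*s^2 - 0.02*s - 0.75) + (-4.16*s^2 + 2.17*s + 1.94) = -6.06*s^2 + 2.15*s + 1.19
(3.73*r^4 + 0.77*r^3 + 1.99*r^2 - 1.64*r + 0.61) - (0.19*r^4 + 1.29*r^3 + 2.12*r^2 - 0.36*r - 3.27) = 3.54*r^4 - 0.52*r^3 - 0.13*r^2 - 1.28*r + 3.88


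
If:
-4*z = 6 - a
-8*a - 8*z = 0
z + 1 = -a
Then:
No Solution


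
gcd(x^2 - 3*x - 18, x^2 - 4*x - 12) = x - 6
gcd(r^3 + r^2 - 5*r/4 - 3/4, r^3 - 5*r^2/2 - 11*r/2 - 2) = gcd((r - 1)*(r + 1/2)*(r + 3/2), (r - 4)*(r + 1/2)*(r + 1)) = r + 1/2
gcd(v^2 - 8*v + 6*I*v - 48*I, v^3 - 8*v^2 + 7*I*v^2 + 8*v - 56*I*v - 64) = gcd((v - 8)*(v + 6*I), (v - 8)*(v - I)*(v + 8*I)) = v - 8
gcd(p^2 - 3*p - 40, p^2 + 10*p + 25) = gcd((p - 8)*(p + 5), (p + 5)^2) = p + 5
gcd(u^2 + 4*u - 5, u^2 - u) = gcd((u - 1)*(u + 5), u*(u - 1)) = u - 1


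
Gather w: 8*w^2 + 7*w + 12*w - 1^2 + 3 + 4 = 8*w^2 + 19*w + 6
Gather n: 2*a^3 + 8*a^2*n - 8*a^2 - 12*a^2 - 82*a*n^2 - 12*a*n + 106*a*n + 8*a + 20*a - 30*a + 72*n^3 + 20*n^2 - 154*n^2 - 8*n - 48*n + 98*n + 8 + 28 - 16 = 2*a^3 - 20*a^2 - 2*a + 72*n^3 + n^2*(-82*a - 134) + n*(8*a^2 + 94*a + 42) + 20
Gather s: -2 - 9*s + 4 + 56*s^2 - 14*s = 56*s^2 - 23*s + 2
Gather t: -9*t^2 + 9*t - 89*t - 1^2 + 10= -9*t^2 - 80*t + 9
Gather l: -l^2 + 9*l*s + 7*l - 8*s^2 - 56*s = -l^2 + l*(9*s + 7) - 8*s^2 - 56*s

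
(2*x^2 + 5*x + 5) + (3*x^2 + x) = 5*x^2 + 6*x + 5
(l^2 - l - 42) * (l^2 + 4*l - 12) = l^4 + 3*l^3 - 58*l^2 - 156*l + 504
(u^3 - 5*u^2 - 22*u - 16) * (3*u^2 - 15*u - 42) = 3*u^5 - 30*u^4 - 33*u^3 + 492*u^2 + 1164*u + 672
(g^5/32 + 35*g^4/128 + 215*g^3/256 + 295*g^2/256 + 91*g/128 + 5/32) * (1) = g^5/32 + 35*g^4/128 + 215*g^3/256 + 295*g^2/256 + 91*g/128 + 5/32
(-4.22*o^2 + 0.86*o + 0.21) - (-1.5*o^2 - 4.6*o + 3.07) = -2.72*o^2 + 5.46*o - 2.86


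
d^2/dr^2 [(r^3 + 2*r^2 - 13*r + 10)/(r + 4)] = 2*(r^3 + 12*r^2 + 48*r + 94)/(r^3 + 12*r^2 + 48*r + 64)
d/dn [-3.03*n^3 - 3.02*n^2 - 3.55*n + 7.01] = -9.09*n^2 - 6.04*n - 3.55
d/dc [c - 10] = 1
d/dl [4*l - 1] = 4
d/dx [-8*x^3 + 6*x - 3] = 6 - 24*x^2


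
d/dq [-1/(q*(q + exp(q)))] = (q*(exp(q) + 1) + q + exp(q))/(q^2*(q + exp(q))^2)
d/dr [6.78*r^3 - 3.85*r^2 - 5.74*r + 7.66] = 20.34*r^2 - 7.7*r - 5.74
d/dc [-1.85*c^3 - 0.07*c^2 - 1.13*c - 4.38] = -5.55*c^2 - 0.14*c - 1.13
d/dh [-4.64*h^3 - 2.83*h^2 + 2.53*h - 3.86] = -13.92*h^2 - 5.66*h + 2.53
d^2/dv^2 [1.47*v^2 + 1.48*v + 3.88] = 2.94000000000000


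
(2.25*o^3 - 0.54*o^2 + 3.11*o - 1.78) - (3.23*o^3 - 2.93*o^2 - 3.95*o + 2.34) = -0.98*o^3 + 2.39*o^2 + 7.06*o - 4.12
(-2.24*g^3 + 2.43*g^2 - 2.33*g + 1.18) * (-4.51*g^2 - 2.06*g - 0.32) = 10.1024*g^5 - 6.3449*g^4 + 6.2193*g^3 - 1.2996*g^2 - 1.6852*g - 0.3776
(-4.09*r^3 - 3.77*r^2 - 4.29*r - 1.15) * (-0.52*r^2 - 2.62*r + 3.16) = 2.1268*r^5 + 12.6762*r^4 - 0.8162*r^3 - 0.0753999999999984*r^2 - 10.5434*r - 3.634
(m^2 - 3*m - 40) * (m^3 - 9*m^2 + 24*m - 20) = m^5 - 12*m^4 + 11*m^3 + 268*m^2 - 900*m + 800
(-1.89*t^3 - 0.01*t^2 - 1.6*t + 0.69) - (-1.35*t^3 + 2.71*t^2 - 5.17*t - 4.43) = -0.54*t^3 - 2.72*t^2 + 3.57*t + 5.12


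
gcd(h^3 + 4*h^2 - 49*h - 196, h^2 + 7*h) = h + 7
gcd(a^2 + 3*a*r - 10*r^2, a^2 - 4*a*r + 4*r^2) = -a + 2*r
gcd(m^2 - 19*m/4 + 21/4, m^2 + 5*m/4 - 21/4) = m - 7/4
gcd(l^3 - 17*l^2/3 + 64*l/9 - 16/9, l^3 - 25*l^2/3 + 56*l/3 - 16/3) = l^2 - 13*l/3 + 4/3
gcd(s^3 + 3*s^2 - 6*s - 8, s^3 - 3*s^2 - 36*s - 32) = s^2 + 5*s + 4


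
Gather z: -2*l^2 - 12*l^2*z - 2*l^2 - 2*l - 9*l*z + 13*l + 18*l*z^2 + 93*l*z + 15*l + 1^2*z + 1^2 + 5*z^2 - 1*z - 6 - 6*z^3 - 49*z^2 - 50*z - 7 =-4*l^2 + 26*l - 6*z^3 + z^2*(18*l - 44) + z*(-12*l^2 + 84*l - 50) - 12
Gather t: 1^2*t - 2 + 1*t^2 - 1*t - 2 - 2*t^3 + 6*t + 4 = -2*t^3 + t^2 + 6*t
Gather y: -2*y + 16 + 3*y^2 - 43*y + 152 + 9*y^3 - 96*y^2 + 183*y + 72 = 9*y^3 - 93*y^2 + 138*y + 240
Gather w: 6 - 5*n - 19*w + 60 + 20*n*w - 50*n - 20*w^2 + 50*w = -55*n - 20*w^2 + w*(20*n + 31) + 66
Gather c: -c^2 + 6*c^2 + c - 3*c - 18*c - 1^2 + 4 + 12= 5*c^2 - 20*c + 15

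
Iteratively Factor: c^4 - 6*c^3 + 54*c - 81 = (c + 3)*(c^3 - 9*c^2 + 27*c - 27) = (c - 3)*(c + 3)*(c^2 - 6*c + 9) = (c - 3)^2*(c + 3)*(c - 3)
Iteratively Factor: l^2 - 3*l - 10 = (l - 5)*(l + 2)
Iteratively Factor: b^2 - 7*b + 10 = (b - 2)*(b - 5)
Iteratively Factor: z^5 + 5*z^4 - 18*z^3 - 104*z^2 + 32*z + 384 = (z + 4)*(z^4 + z^3 - 22*z^2 - 16*z + 96) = (z + 3)*(z + 4)*(z^3 - 2*z^2 - 16*z + 32) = (z - 4)*(z + 3)*(z + 4)*(z^2 + 2*z - 8) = (z - 4)*(z - 2)*(z + 3)*(z + 4)*(z + 4)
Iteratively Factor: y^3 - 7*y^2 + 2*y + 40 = (y - 5)*(y^2 - 2*y - 8) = (y - 5)*(y + 2)*(y - 4)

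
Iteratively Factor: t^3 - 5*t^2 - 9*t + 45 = (t + 3)*(t^2 - 8*t + 15) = (t - 3)*(t + 3)*(t - 5)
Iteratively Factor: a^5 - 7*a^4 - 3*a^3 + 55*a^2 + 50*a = (a + 2)*(a^4 - 9*a^3 + 15*a^2 + 25*a) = (a + 1)*(a + 2)*(a^3 - 10*a^2 + 25*a) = a*(a + 1)*(a + 2)*(a^2 - 10*a + 25) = a*(a - 5)*(a + 1)*(a + 2)*(a - 5)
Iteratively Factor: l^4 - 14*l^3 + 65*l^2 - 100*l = (l)*(l^3 - 14*l^2 + 65*l - 100) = l*(l - 5)*(l^2 - 9*l + 20) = l*(l - 5)^2*(l - 4)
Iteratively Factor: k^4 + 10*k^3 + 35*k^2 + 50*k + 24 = (k + 3)*(k^3 + 7*k^2 + 14*k + 8) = (k + 2)*(k + 3)*(k^2 + 5*k + 4) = (k + 2)*(k + 3)*(k + 4)*(k + 1)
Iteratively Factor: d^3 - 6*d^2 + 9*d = (d - 3)*(d^2 - 3*d) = d*(d - 3)*(d - 3)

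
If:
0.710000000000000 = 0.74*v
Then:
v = 0.96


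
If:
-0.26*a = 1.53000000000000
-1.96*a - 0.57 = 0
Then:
No Solution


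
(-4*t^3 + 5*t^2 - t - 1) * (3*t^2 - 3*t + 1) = -12*t^5 + 27*t^4 - 22*t^3 + 5*t^2 + 2*t - 1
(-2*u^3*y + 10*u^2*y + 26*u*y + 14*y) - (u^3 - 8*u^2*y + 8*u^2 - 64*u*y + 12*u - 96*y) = -2*u^3*y - u^3 + 18*u^2*y - 8*u^2 + 90*u*y - 12*u + 110*y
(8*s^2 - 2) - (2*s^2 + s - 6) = 6*s^2 - s + 4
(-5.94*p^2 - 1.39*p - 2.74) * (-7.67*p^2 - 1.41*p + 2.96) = 45.5598*p^4 + 19.0367*p^3 + 5.3933*p^2 - 0.251*p - 8.1104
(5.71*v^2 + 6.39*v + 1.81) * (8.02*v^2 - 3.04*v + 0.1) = 45.7942*v^4 + 33.8894*v^3 - 4.3384*v^2 - 4.8634*v + 0.181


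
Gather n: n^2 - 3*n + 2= n^2 - 3*n + 2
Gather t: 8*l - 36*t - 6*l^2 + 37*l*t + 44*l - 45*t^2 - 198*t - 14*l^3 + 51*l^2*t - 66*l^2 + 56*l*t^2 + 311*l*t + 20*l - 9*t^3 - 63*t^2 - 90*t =-14*l^3 - 72*l^2 + 72*l - 9*t^3 + t^2*(56*l - 108) + t*(51*l^2 + 348*l - 324)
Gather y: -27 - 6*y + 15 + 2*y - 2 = -4*y - 14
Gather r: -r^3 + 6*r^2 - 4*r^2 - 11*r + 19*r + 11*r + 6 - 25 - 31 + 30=-r^3 + 2*r^2 + 19*r - 20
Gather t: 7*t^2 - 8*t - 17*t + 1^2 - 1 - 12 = 7*t^2 - 25*t - 12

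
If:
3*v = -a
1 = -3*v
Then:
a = 1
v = -1/3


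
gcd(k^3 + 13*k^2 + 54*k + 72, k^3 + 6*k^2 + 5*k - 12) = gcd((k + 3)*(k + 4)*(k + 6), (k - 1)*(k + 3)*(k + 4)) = k^2 + 7*k + 12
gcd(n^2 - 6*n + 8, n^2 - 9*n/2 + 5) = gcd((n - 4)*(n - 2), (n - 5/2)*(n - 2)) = n - 2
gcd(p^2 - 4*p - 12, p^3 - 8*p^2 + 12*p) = p - 6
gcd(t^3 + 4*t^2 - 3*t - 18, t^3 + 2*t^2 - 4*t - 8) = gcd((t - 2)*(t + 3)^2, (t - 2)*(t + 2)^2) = t - 2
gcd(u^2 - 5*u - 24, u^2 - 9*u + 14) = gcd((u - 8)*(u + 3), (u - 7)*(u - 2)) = 1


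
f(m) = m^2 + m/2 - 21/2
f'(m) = 2*m + 1/2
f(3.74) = 5.36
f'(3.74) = 7.98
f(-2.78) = -4.16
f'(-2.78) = -5.06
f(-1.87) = -7.94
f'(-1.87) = -3.24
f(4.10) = 8.36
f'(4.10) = 8.70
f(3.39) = 2.69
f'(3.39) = 7.28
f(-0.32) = -10.56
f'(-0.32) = -0.14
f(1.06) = -8.85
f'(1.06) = 2.62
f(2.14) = -4.85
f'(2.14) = 4.78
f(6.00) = 28.50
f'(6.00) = 12.50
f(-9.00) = 66.00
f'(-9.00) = -17.50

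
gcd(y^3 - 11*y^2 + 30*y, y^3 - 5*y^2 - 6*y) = y^2 - 6*y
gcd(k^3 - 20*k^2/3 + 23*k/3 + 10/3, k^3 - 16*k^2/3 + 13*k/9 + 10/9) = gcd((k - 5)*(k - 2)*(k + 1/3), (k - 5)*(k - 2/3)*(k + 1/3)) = k^2 - 14*k/3 - 5/3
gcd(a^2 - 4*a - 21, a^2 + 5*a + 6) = a + 3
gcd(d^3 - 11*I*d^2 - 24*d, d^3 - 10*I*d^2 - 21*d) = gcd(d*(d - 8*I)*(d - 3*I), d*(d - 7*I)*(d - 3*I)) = d^2 - 3*I*d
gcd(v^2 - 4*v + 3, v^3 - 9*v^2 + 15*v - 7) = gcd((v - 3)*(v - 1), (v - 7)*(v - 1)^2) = v - 1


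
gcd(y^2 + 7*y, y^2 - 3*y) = y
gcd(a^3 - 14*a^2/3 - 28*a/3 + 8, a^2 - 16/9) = 1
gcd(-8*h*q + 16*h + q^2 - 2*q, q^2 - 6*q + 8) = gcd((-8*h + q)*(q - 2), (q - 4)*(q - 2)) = q - 2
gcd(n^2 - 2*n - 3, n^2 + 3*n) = 1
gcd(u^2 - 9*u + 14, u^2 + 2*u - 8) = u - 2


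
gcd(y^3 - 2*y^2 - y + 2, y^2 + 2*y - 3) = y - 1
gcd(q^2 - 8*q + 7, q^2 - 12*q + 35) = q - 7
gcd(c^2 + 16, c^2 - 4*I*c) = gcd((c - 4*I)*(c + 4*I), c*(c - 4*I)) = c - 4*I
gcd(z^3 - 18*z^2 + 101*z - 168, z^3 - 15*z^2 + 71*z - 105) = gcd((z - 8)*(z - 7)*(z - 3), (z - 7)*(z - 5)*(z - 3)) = z^2 - 10*z + 21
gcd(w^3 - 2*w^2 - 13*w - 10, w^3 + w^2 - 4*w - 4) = w^2 + 3*w + 2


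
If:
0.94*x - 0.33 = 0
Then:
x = 0.35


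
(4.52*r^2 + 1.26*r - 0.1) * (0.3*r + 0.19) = 1.356*r^3 + 1.2368*r^2 + 0.2094*r - 0.019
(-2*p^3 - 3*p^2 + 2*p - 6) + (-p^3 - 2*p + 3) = -3*p^3 - 3*p^2 - 3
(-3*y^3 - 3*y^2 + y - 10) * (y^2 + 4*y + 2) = -3*y^5 - 15*y^4 - 17*y^3 - 12*y^2 - 38*y - 20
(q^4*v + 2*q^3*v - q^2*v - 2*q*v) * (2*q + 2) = 2*q^5*v + 6*q^4*v + 2*q^3*v - 6*q^2*v - 4*q*v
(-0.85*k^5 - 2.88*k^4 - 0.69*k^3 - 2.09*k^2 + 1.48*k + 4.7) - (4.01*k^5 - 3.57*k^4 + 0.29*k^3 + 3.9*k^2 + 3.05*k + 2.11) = -4.86*k^5 + 0.69*k^4 - 0.98*k^3 - 5.99*k^2 - 1.57*k + 2.59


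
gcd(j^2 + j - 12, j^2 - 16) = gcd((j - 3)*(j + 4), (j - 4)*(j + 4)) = j + 4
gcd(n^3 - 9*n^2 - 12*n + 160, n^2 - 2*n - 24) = n + 4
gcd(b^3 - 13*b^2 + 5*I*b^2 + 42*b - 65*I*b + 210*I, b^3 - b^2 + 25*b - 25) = b + 5*I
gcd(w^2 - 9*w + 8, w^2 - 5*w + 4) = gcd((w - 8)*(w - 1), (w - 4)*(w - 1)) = w - 1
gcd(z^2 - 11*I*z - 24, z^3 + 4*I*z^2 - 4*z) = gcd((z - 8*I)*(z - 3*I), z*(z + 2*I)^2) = 1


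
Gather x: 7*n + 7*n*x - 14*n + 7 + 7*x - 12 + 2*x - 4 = -7*n + x*(7*n + 9) - 9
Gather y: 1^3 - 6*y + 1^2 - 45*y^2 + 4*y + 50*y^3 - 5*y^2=50*y^3 - 50*y^2 - 2*y + 2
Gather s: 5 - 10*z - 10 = -10*z - 5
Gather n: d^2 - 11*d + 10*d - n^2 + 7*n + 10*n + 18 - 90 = d^2 - d - n^2 + 17*n - 72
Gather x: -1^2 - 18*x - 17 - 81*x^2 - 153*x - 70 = -81*x^2 - 171*x - 88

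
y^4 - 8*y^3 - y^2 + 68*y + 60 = (y - 6)*(y - 5)*(y + 1)*(y + 2)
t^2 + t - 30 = (t - 5)*(t + 6)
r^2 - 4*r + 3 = (r - 3)*(r - 1)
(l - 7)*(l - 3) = l^2 - 10*l + 21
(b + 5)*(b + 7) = b^2 + 12*b + 35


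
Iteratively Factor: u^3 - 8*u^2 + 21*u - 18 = (u - 2)*(u^2 - 6*u + 9) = (u - 3)*(u - 2)*(u - 3)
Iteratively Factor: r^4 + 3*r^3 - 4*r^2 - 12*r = (r - 2)*(r^3 + 5*r^2 + 6*r) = (r - 2)*(r + 3)*(r^2 + 2*r) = (r - 2)*(r + 2)*(r + 3)*(r)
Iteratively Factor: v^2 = (v)*(v)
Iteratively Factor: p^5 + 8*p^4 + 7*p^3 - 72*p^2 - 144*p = (p + 3)*(p^4 + 5*p^3 - 8*p^2 - 48*p) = (p + 3)*(p + 4)*(p^3 + p^2 - 12*p) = p*(p + 3)*(p + 4)*(p^2 + p - 12) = p*(p + 3)*(p + 4)^2*(p - 3)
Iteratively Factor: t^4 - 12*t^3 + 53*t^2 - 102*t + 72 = (t - 3)*(t^3 - 9*t^2 + 26*t - 24) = (t - 3)*(t - 2)*(t^2 - 7*t + 12) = (t - 3)^2*(t - 2)*(t - 4)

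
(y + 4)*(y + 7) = y^2 + 11*y + 28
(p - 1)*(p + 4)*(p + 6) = p^3 + 9*p^2 + 14*p - 24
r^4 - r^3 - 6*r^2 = r^2*(r - 3)*(r + 2)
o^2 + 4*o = o*(o + 4)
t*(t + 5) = t^2 + 5*t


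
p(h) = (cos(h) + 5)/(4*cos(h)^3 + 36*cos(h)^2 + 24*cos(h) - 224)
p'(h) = (cos(h) + 5)*(12*sin(h)*cos(h)^2 + 72*sin(h)*cos(h) + 24*sin(h))/(4*cos(h)^3 + 36*cos(h)^2 + 24*cos(h) - 224)^2 - sin(h)/(4*cos(h)^3 + 36*cos(h)^2 + 24*cos(h) - 224) = (183*cos(h)/2 + 12*cos(2*h) + cos(3*h)/2 + 98)*sin(h)/(4*(cos(h)^3 + 9*cos(h)^2 + 6*cos(h) - 56)^2)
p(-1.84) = -0.02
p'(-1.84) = -0.00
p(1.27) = -0.02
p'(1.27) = 0.01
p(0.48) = -0.03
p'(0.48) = 0.01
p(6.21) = -0.04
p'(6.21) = -0.00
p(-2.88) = -0.02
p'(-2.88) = -0.00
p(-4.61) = -0.02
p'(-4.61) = 0.01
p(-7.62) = -0.02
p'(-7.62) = -0.01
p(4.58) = -0.02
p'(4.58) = -0.01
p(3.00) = -0.02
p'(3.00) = 0.00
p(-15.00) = -0.02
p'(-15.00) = 0.00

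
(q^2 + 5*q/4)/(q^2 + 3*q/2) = (4*q + 5)/(2*(2*q + 3))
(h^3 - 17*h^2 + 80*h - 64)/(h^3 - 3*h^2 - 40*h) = (h^2 - 9*h + 8)/(h*(h + 5))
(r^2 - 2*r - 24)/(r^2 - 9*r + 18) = (r + 4)/(r - 3)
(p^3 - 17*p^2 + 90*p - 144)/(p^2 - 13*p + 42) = (p^2 - 11*p + 24)/(p - 7)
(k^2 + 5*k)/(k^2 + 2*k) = (k + 5)/(k + 2)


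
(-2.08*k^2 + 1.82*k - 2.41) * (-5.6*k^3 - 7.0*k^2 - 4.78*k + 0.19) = 11.648*k^5 + 4.368*k^4 + 10.6984*k^3 + 7.7752*k^2 + 11.8656*k - 0.4579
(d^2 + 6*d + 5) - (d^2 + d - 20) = 5*d + 25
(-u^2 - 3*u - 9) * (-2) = 2*u^2 + 6*u + 18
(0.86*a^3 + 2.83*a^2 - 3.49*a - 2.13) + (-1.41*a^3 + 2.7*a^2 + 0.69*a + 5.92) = -0.55*a^3 + 5.53*a^2 - 2.8*a + 3.79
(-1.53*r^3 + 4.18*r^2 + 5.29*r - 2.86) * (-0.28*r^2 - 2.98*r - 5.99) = 0.4284*r^5 + 3.389*r^4 - 4.7729*r^3 - 40.0016*r^2 - 23.1643*r + 17.1314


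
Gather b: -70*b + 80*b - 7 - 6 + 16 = 10*b + 3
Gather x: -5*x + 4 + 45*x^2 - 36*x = 45*x^2 - 41*x + 4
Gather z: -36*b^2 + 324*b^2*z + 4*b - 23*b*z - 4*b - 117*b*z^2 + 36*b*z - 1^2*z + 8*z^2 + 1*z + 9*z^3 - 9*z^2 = -36*b^2 + 9*z^3 + z^2*(-117*b - 1) + z*(324*b^2 + 13*b)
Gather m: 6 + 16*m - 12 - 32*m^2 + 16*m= -32*m^2 + 32*m - 6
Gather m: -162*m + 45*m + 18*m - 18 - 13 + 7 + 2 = -99*m - 22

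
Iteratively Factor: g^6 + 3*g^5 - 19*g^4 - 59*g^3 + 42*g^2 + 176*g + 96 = (g + 1)*(g^5 + 2*g^4 - 21*g^3 - 38*g^2 + 80*g + 96) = (g + 1)*(g + 3)*(g^4 - g^3 - 18*g^2 + 16*g + 32) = (g - 2)*(g + 1)*(g + 3)*(g^3 + g^2 - 16*g - 16) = (g - 2)*(g + 1)*(g + 3)*(g + 4)*(g^2 - 3*g - 4) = (g - 4)*(g - 2)*(g + 1)*(g + 3)*(g + 4)*(g + 1)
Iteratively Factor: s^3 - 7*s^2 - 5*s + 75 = (s + 3)*(s^2 - 10*s + 25) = (s - 5)*(s + 3)*(s - 5)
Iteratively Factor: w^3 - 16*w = (w + 4)*(w^2 - 4*w) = (w - 4)*(w + 4)*(w)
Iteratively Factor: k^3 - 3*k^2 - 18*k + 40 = (k - 5)*(k^2 + 2*k - 8) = (k - 5)*(k + 4)*(k - 2)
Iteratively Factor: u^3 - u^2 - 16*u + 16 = (u + 4)*(u^2 - 5*u + 4) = (u - 1)*(u + 4)*(u - 4)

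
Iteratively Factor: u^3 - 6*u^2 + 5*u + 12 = (u - 3)*(u^2 - 3*u - 4) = (u - 3)*(u + 1)*(u - 4)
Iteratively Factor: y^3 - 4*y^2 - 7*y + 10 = (y + 2)*(y^2 - 6*y + 5) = (y - 1)*(y + 2)*(y - 5)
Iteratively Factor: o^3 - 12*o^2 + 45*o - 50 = (o - 2)*(o^2 - 10*o + 25) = (o - 5)*(o - 2)*(o - 5)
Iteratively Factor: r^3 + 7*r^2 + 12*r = (r + 3)*(r^2 + 4*r) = r*(r + 3)*(r + 4)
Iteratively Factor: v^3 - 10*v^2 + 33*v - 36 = (v - 4)*(v^2 - 6*v + 9) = (v - 4)*(v - 3)*(v - 3)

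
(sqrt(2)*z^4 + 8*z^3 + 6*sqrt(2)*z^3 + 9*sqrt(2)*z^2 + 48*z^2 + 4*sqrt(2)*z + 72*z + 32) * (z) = sqrt(2)*z^5 + 8*z^4 + 6*sqrt(2)*z^4 + 9*sqrt(2)*z^3 + 48*z^3 + 4*sqrt(2)*z^2 + 72*z^2 + 32*z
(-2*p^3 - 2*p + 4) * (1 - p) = 2*p^4 - 2*p^3 + 2*p^2 - 6*p + 4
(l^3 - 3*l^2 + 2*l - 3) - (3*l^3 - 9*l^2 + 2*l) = -2*l^3 + 6*l^2 - 3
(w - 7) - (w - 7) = 0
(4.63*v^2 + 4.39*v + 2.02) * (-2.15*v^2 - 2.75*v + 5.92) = -9.9545*v^4 - 22.171*v^3 + 10.9941*v^2 + 20.4338*v + 11.9584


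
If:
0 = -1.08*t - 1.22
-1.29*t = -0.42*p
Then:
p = -3.47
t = -1.13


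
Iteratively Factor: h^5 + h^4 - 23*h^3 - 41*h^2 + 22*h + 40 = (h - 5)*(h^4 + 6*h^3 + 7*h^2 - 6*h - 8) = (h - 5)*(h + 2)*(h^3 + 4*h^2 - h - 4) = (h - 5)*(h + 1)*(h + 2)*(h^2 + 3*h - 4) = (h - 5)*(h - 1)*(h + 1)*(h + 2)*(h + 4)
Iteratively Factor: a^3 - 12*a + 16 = (a - 2)*(a^2 + 2*a - 8) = (a - 2)^2*(a + 4)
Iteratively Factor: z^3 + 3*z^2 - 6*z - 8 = (z + 1)*(z^2 + 2*z - 8) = (z + 1)*(z + 4)*(z - 2)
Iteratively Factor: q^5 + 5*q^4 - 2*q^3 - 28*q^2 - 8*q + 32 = (q + 2)*(q^4 + 3*q^3 - 8*q^2 - 12*q + 16) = (q - 2)*(q + 2)*(q^3 + 5*q^2 + 2*q - 8) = (q - 2)*(q - 1)*(q + 2)*(q^2 + 6*q + 8) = (q - 2)*(q - 1)*(q + 2)^2*(q + 4)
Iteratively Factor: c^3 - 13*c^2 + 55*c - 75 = (c - 5)*(c^2 - 8*c + 15) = (c - 5)*(c - 3)*(c - 5)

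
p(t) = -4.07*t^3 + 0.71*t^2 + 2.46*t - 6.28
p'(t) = -12.21*t^2 + 1.42*t + 2.46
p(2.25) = -43.51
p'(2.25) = -56.16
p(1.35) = -11.68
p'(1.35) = -17.88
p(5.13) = -524.45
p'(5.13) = -311.58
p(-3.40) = 153.53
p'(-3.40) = -143.52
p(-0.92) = -4.77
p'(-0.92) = -9.18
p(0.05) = -6.16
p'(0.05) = 2.50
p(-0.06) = -6.42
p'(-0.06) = 2.33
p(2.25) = -43.51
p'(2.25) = -56.16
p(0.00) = -6.28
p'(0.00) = 2.46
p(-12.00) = 7099.40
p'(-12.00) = -1772.82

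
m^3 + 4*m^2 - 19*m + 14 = (m - 2)*(m - 1)*(m + 7)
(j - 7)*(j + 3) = j^2 - 4*j - 21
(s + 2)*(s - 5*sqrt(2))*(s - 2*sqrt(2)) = s^3 - 7*sqrt(2)*s^2 + 2*s^2 - 14*sqrt(2)*s + 20*s + 40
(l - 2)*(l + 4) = l^2 + 2*l - 8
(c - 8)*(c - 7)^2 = c^3 - 22*c^2 + 161*c - 392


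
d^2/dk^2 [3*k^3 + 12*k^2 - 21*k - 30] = 18*k + 24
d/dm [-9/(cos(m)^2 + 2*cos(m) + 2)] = -18*(cos(m) + 1)*sin(m)/(cos(m)^2 + 2*cos(m) + 2)^2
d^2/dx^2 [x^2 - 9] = 2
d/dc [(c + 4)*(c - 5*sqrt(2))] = 2*c - 5*sqrt(2) + 4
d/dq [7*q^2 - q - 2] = 14*q - 1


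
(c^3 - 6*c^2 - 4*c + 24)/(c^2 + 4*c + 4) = (c^2 - 8*c + 12)/(c + 2)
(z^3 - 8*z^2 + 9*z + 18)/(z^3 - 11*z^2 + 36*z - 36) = (z + 1)/(z - 2)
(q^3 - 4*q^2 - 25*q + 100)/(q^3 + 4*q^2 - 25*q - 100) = (q - 4)/(q + 4)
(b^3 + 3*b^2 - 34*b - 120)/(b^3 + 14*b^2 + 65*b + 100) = (b - 6)/(b + 5)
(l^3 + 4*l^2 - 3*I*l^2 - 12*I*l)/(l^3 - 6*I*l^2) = (l^2 + l*(4 - 3*I) - 12*I)/(l*(l - 6*I))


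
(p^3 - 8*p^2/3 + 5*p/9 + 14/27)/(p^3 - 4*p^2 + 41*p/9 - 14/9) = (p + 1/3)/(p - 1)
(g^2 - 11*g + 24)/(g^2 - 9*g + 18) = (g - 8)/(g - 6)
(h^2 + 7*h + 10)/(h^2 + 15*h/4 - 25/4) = 4*(h + 2)/(4*h - 5)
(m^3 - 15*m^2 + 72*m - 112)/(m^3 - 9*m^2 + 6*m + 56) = (m - 4)/(m + 2)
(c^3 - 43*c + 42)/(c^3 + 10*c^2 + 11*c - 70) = (c^2 - 7*c + 6)/(c^2 + 3*c - 10)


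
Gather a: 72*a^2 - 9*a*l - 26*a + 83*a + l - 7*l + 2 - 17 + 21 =72*a^2 + a*(57 - 9*l) - 6*l + 6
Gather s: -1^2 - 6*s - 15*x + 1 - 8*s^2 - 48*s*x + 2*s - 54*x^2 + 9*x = -8*s^2 + s*(-48*x - 4) - 54*x^2 - 6*x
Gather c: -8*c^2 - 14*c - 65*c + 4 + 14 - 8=-8*c^2 - 79*c + 10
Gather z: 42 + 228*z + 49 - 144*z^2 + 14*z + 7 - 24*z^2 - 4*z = -168*z^2 + 238*z + 98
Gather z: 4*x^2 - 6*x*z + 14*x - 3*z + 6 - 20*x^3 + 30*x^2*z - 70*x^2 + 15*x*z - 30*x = -20*x^3 - 66*x^2 - 16*x + z*(30*x^2 + 9*x - 3) + 6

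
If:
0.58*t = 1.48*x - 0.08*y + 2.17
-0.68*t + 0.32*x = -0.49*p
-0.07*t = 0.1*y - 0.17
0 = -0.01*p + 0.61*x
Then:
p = 5.69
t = 4.15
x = 0.09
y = -1.20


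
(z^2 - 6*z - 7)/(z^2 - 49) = (z + 1)/(z + 7)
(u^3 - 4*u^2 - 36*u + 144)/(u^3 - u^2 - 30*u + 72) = (u - 6)/(u - 3)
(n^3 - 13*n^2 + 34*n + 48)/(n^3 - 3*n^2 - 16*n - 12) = (n - 8)/(n + 2)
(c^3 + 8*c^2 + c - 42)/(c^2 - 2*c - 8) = (-c^3 - 8*c^2 - c + 42)/(-c^2 + 2*c + 8)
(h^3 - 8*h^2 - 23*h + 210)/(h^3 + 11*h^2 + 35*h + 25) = (h^2 - 13*h + 42)/(h^2 + 6*h + 5)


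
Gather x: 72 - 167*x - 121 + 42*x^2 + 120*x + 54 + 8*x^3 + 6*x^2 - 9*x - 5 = 8*x^3 + 48*x^2 - 56*x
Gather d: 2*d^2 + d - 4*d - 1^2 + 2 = 2*d^2 - 3*d + 1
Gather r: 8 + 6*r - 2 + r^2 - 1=r^2 + 6*r + 5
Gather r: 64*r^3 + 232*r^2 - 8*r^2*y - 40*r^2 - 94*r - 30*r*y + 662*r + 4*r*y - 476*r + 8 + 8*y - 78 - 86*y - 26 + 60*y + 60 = 64*r^3 + r^2*(192 - 8*y) + r*(92 - 26*y) - 18*y - 36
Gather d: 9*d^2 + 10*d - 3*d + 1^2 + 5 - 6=9*d^2 + 7*d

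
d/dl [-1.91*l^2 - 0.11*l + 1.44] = -3.82*l - 0.11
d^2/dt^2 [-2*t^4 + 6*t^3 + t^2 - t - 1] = -24*t^2 + 36*t + 2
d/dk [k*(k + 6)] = 2*k + 6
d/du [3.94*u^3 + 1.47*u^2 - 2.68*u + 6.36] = 11.82*u^2 + 2.94*u - 2.68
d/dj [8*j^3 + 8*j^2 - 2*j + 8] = 24*j^2 + 16*j - 2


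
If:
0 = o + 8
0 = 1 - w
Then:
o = -8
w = 1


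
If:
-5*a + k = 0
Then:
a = k/5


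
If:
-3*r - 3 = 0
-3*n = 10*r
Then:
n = 10/3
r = -1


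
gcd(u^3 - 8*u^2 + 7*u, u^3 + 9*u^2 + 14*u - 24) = u - 1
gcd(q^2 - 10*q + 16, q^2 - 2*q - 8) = 1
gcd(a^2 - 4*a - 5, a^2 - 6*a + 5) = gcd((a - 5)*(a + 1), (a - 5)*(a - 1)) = a - 5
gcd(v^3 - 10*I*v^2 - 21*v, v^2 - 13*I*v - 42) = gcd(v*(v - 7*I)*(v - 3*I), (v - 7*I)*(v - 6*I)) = v - 7*I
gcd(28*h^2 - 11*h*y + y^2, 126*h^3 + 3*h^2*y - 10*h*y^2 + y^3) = -7*h + y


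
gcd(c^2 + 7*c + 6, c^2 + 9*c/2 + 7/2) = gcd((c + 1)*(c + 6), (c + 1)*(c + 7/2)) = c + 1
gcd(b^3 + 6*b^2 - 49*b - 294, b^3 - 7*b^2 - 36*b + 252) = b^2 - b - 42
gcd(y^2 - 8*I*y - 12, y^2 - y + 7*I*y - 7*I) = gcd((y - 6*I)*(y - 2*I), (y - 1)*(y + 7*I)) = 1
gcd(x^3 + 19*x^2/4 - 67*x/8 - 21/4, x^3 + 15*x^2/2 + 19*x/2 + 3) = x^2 + 13*x/2 + 3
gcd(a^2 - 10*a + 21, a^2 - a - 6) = a - 3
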